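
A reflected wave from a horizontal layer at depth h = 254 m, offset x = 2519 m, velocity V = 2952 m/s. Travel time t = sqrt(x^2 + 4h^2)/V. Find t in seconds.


x^2 + 4h^2 = 2519^2 + 4*254^2 = 6345361 + 258064 = 6603425
sqrt(6603425) = 2569.713
t = 2569.713 / 2952 = 0.8705 s

0.8705


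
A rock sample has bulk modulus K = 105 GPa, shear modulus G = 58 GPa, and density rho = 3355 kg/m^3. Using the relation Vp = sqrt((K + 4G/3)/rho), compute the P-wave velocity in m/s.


First compute the effective modulus:
K + 4G/3 = 105e9 + 4*58e9/3 = 182333333333.33 Pa
Then divide by density:
182333333333.33 / 3355 = 54346746.15 Pa/(kg/m^3)
Take the square root:
Vp = sqrt(54346746.15) = 7372.02 m/s

7372.02


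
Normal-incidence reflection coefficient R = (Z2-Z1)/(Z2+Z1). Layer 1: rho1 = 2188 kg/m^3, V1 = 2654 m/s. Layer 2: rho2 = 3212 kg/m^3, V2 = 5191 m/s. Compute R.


Z1 = 2188 * 2654 = 5806952
Z2 = 3212 * 5191 = 16673492
R = (16673492 - 5806952) / (16673492 + 5806952) = 10866540 / 22480444 = 0.4834

0.4834


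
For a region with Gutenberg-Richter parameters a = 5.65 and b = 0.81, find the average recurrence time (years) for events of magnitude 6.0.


log10(N) = 5.65 - 0.81*6.0 = 0.79
N = 10^0.79 = 6.16595
T = 1/N = 1/6.16595 = 0.1622 years

0.1622


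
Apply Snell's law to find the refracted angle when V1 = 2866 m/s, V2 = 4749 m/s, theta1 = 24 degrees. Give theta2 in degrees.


sin(theta1) = sin(24 deg) = 0.406737
sin(theta2) = V2/V1 * sin(theta1) = 4749/2866 * 0.406737 = 0.673968
theta2 = arcsin(0.673968) = 42.3741 degrees

42.3741


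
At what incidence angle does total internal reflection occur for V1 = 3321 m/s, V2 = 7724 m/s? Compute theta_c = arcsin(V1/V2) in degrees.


V1/V2 = 3321/7724 = 0.429959
theta_c = arcsin(0.429959) = 25.4649 degrees

25.4649


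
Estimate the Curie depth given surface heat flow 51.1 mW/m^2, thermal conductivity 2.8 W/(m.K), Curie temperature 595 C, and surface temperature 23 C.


T_Curie - T_surf = 595 - 23 = 572 C
Convert q to W/m^2: 51.1 mW/m^2 = 0.0511 W/m^2
d = 572 * 2.8 / 0.0511 = 31342.47 m

31342.47


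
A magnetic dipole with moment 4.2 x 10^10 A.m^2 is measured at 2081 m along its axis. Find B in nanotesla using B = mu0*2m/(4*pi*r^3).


m = 4.2 x 10^10 = 42000000000 A.m^2
2m = 84000000000 A.m^2
r^3 = 2081^3 = 9011897441
B = (4pi*10^-7) * 84000000000 / (4*pi * 9011897441) * 1e9
= 105557.513161 / 113246843182.2 * 1e9
= 932.1012 nT

932.1012


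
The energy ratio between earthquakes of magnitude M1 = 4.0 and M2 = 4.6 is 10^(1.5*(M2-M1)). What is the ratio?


M2 - M1 = 4.6 - 4.0 = 0.6
1.5 * 0.6 = 0.9
ratio = 10^0.9 = 7.94

7.94


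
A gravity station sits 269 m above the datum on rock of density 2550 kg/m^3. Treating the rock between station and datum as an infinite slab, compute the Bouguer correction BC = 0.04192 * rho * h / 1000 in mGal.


BC = 0.04192 * rho * h / 1000
= 0.04192 * 2550 * 269 / 1000
= 28.755 mGal

28.755


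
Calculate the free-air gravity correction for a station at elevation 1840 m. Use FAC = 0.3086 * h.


FAC = 0.3086 * h
= 0.3086 * 1840
= 567.824 mGal

567.824


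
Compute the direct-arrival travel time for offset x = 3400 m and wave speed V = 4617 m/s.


t = x / V
= 3400 / 4617
= 0.7364 s

0.7364


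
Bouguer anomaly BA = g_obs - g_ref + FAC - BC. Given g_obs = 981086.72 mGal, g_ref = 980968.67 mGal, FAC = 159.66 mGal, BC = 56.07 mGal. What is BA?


BA = g_obs - g_ref + FAC - BC
= 981086.72 - 980968.67 + 159.66 - 56.07
= 221.64 mGal

221.64


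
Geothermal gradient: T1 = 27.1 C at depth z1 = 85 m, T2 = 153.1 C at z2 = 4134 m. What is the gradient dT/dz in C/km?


dT = 153.1 - 27.1 = 126.0 C
dz = 4134 - 85 = 4049 m
gradient = dT/dz * 1000 = 126.0/4049 * 1000 = 31.1188 C/km

31.1188


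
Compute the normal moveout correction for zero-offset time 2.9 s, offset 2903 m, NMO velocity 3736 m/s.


x/Vnmo = 2903/3736 = 0.777034
(x/Vnmo)^2 = 0.603782
t0^2 = 8.41
sqrt(8.41 + 0.603782) = 3.002296
dt = 3.002296 - 2.9 = 0.102296

0.102296


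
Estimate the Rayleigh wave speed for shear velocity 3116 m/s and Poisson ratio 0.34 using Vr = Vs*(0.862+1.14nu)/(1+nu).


Numerator factor = 0.862 + 1.14*0.34 = 1.2496
Denominator = 1 + 0.34 = 1.34
Vr = 3116 * 1.2496 / 1.34 = 2905.79 m/s

2905.79


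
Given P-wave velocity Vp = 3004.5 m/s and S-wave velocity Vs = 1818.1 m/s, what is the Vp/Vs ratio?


Vp/Vs = 3004.5 / 1818.1
= 1.6525

1.6525


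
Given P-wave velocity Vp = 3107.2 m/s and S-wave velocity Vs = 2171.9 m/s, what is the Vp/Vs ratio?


Vp/Vs = 3107.2 / 2171.9
= 1.4306

1.4306


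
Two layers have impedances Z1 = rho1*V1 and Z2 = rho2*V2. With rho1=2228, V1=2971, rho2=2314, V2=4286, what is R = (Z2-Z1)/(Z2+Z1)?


Z1 = 2228 * 2971 = 6619388
Z2 = 2314 * 4286 = 9917804
R = (9917804 - 6619388) / (9917804 + 6619388) = 3298416 / 16537192 = 0.1995

0.1995


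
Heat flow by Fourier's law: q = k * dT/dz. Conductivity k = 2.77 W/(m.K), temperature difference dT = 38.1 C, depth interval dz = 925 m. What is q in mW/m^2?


q = k * dT / dz * 1000
= 2.77 * 38.1 / 925 * 1000
= 0.114094 * 1000
= 114.0941 mW/m^2

114.0941


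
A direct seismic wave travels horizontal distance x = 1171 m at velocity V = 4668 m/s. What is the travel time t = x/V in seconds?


t = x / V
= 1171 / 4668
= 0.2509 s

0.2509


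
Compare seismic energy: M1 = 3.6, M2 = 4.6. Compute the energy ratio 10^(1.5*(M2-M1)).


M2 - M1 = 4.6 - 3.6 = 1.0
1.5 * 1.0 = 1.5
ratio = 10^1.5 = 31.62

31.62


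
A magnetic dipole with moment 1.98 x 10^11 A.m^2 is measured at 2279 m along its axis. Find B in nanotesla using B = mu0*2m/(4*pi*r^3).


m = 1.98 x 10^11 = 198000000000 A.m^2
2m = 396000000000 A.m^2
r^3 = 2279^3 = 11836763639
B = (4pi*10^-7) * 396000000000 / (4*pi * 11836763639) * 1e9
= 497628.276329 / 148745158762.24 * 1e9
= 3345.5091 nT

3345.5091


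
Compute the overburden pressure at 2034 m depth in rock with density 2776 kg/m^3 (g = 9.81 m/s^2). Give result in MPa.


P = rho * g * z / 1e6
= 2776 * 9.81 * 2034 / 1e6
= 55391027.04 / 1e6
= 55.391 MPa

55.391


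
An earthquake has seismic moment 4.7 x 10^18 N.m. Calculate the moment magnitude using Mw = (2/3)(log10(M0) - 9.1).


log10(M0) = log10(4.7 x 10^18) = 18.6721
Mw = 2/3 * (18.6721 - 9.1)
= 2/3 * 9.5721
= 6.38

6.38


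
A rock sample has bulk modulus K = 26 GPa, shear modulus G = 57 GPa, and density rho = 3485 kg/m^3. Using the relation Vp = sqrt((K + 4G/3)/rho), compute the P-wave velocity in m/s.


First compute the effective modulus:
K + 4G/3 = 26e9 + 4*57e9/3 = 102000000000.0 Pa
Then divide by density:
102000000000.0 / 3485 = 29268292.6829 Pa/(kg/m^3)
Take the square root:
Vp = sqrt(29268292.6829) = 5410.02 m/s

5410.02


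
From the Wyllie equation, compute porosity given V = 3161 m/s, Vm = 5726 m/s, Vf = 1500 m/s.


1/V - 1/Vm = 1/3161 - 1/5726 = 0.00014171
1/Vf - 1/Vm = 1/1500 - 1/5726 = 0.00049202
phi = 0.00014171 / 0.00049202 = 0.288

0.288


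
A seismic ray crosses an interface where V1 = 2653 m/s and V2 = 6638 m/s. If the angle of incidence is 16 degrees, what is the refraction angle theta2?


sin(theta1) = sin(16 deg) = 0.275637
sin(theta2) = V2/V1 * sin(theta1) = 6638/2653 * 0.275637 = 0.689665
theta2 = arcsin(0.689665) = 43.6036 degrees

43.6036


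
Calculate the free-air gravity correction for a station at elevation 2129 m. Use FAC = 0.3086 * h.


FAC = 0.3086 * h
= 0.3086 * 2129
= 657.0094 mGal

657.0094


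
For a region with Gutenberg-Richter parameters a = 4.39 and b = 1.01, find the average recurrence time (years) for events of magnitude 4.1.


log10(N) = 4.39 - 1.01*4.1 = 0.249
N = 10^0.249 = 1.774189
T = 1/N = 1/1.774189 = 0.5636 years

0.5636


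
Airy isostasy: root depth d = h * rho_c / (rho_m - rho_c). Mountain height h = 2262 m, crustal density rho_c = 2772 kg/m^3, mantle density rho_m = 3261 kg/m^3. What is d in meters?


rho_m - rho_c = 3261 - 2772 = 489
d = 2262 * 2772 / 489
= 6270264 / 489
= 12822.63 m

12822.63


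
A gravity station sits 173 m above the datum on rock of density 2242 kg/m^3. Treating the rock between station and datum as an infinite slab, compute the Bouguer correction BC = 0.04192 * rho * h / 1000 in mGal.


BC = 0.04192 * rho * h / 1000
= 0.04192 * 2242 * 173 / 1000
= 16.2593 mGal

16.2593


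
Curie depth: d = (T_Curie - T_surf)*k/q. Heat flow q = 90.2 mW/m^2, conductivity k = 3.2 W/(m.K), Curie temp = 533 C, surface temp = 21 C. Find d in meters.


T_Curie - T_surf = 533 - 21 = 512 C
Convert q to W/m^2: 90.2 mW/m^2 = 0.0902 W/m^2
d = 512 * 3.2 / 0.0902 = 18164.08 m

18164.08


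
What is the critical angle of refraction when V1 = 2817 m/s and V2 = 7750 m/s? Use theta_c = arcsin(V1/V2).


V1/V2 = 2817/7750 = 0.363484
theta_c = arcsin(0.363484) = 21.3143 degrees

21.3143


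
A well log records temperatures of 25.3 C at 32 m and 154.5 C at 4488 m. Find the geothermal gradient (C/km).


dT = 154.5 - 25.3 = 129.2 C
dz = 4488 - 32 = 4456 m
gradient = dT/dz * 1000 = 129.2/4456 * 1000 = 28.9946 C/km

28.9946


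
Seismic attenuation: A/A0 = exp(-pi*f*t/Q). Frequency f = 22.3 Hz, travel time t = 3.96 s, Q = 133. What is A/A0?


pi*f*t/Q = pi*22.3*3.96/133 = 2.085923
A/A0 = exp(-2.085923) = 0.124192

0.124192


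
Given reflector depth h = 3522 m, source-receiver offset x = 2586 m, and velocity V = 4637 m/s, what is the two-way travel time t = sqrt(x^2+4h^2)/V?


x^2 + 4h^2 = 2586^2 + 4*3522^2 = 6687396 + 49617936 = 56305332
sqrt(56305332) = 7503.6879
t = 7503.6879 / 4637 = 1.6182 s

1.6182


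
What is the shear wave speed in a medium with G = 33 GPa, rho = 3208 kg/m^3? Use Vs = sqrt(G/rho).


Convert G to Pa: G = 33e9 Pa
Compute G/rho = 33e9 / 3208 = 10286783.0424
Vs = sqrt(10286783.0424) = 3207.3 m/s

3207.3


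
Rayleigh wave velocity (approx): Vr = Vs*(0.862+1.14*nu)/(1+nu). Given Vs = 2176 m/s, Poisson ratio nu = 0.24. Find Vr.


Numerator factor = 0.862 + 1.14*0.24 = 1.1356
Denominator = 1 + 0.24 = 1.24
Vr = 2176 * 1.1356 / 1.24 = 1992.79 m/s

1992.79


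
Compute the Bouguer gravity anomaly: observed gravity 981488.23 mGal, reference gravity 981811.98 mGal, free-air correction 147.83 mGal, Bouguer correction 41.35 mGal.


BA = g_obs - g_ref + FAC - BC
= 981488.23 - 981811.98 + 147.83 - 41.35
= -217.27 mGal

-217.27


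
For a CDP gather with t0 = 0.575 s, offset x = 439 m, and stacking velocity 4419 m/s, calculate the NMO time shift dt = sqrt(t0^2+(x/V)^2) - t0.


x/Vnmo = 439/4419 = 0.099344
(x/Vnmo)^2 = 0.009869
t0^2 = 0.330625
sqrt(0.330625 + 0.009869) = 0.583519
dt = 0.583519 - 0.575 = 0.008519

0.008519


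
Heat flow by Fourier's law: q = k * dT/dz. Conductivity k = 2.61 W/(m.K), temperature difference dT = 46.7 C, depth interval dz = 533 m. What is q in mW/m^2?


q = k * dT / dz * 1000
= 2.61 * 46.7 / 533 * 1000
= 0.228681 * 1000
= 228.6811 mW/m^2

228.6811


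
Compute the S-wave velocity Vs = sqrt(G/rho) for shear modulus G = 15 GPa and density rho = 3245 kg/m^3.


Convert G to Pa: G = 15e9 Pa
Compute G/rho = 15e9 / 3245 = 4622496.1479
Vs = sqrt(4622496.1479) = 2150.0 m/s

2150.0


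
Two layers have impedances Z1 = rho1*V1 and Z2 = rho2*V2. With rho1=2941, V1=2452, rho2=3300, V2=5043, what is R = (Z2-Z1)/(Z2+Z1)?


Z1 = 2941 * 2452 = 7211332
Z2 = 3300 * 5043 = 16641900
R = (16641900 - 7211332) / (16641900 + 7211332) = 9430568 / 23853232 = 0.3954

0.3954


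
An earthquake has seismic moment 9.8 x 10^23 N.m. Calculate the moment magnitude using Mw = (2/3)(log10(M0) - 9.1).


log10(M0) = log10(9.8 x 10^23) = 23.9912
Mw = 2/3 * (23.9912 - 9.1)
= 2/3 * 14.8912
= 9.93

9.93


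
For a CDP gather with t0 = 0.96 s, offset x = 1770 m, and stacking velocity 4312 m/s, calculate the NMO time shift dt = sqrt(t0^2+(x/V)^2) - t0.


x/Vnmo = 1770/4312 = 0.410482
(x/Vnmo)^2 = 0.168496
t0^2 = 0.9216
sqrt(0.9216 + 0.168496) = 1.044077
dt = 1.044077 - 0.96 = 0.084077

0.084077


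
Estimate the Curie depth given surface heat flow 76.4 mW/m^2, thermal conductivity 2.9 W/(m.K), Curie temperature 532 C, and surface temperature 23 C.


T_Curie - T_surf = 532 - 23 = 509 C
Convert q to W/m^2: 76.4 mW/m^2 = 0.0764 W/m^2
d = 509 * 2.9 / 0.0764 = 19320.68 m

19320.68


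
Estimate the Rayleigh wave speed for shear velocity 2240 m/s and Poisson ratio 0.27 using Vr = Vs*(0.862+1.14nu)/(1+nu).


Numerator factor = 0.862 + 1.14*0.27 = 1.1698
Denominator = 1 + 0.27 = 1.27
Vr = 2240 * 1.1698 / 1.27 = 2063.27 m/s

2063.27


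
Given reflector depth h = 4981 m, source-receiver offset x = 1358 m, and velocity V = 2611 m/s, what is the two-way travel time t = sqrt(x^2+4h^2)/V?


x^2 + 4h^2 = 1358^2 + 4*4981^2 = 1844164 + 99241444 = 101085608
sqrt(101085608) = 10054.1339
t = 10054.1339 / 2611 = 3.8507 s

3.8507


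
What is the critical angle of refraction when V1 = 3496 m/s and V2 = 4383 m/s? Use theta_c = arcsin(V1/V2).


V1/V2 = 3496/4383 = 0.797627
theta_c = arcsin(0.797627) = 52.9041 degrees

52.9041


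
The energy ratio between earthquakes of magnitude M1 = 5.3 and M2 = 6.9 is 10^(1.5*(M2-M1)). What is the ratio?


M2 - M1 = 6.9 - 5.3 = 1.6
1.5 * 1.6 = 2.4
ratio = 10^2.4 = 251.19

251.19


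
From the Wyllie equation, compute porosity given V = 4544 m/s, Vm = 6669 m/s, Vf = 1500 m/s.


1/V - 1/Vm = 1/4544 - 1/6669 = 7.012e-05
1/Vf - 1/Vm = 1/1500 - 1/6669 = 0.00051672
phi = 7.012e-05 / 0.00051672 = 0.1357

0.1357


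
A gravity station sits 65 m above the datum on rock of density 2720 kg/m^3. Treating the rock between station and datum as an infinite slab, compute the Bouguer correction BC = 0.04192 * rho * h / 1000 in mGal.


BC = 0.04192 * rho * h / 1000
= 0.04192 * 2720 * 65 / 1000
= 7.4115 mGal

7.4115


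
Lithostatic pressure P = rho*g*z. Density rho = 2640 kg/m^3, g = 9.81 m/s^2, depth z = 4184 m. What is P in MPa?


P = rho * g * z / 1e6
= 2640 * 9.81 * 4184 / 1e6
= 108358905.6 / 1e6
= 108.3589 MPa

108.3589


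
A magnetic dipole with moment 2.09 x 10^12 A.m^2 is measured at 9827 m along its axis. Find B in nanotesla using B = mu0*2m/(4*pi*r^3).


m = 2.09 x 10^12 = 2090000000000 A.m^2
2m = 4180000000000 A.m^2
r^3 = 9827^3 = 948992692283
B = (4pi*10^-7) * 4180000000000 / (4*pi * 948992692283) * 1e9
= 5252742.916802 / 11925393881546.69 * 1e9
= 440.467 nT

440.467


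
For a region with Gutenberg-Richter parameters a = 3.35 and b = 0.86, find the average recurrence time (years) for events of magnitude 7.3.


log10(N) = 3.35 - 0.86*7.3 = -2.928
N = 10^-2.928 = 0.00118
T = 1/N = 1/0.00118 = 847.2274 years

847.2274


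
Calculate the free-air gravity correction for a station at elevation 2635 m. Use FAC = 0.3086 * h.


FAC = 0.3086 * h
= 0.3086 * 2635
= 813.161 mGal

813.161


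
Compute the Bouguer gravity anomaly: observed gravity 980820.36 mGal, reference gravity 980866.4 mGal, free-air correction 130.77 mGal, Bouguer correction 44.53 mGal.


BA = g_obs - g_ref + FAC - BC
= 980820.36 - 980866.4 + 130.77 - 44.53
= 40.2 mGal

40.2


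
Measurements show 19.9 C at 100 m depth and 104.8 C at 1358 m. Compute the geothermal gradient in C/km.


dT = 104.8 - 19.9 = 84.9 C
dz = 1358 - 100 = 1258 m
gradient = dT/dz * 1000 = 84.9/1258 * 1000 = 67.4881 C/km

67.4881


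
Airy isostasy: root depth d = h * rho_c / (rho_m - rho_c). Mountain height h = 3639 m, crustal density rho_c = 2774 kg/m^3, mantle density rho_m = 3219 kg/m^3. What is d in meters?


rho_m - rho_c = 3219 - 2774 = 445
d = 3639 * 2774 / 445
= 10094586 / 445
= 22684.46 m

22684.46


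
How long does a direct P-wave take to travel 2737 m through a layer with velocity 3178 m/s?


t = x / V
= 2737 / 3178
= 0.8612 s

0.8612


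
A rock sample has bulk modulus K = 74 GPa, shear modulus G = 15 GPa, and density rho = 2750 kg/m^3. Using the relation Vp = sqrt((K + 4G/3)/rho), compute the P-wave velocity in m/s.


First compute the effective modulus:
K + 4G/3 = 74e9 + 4*15e9/3 = 94000000000.0 Pa
Then divide by density:
94000000000.0 / 2750 = 34181818.1818 Pa/(kg/m^3)
Take the square root:
Vp = sqrt(34181818.1818) = 5846.52 m/s

5846.52


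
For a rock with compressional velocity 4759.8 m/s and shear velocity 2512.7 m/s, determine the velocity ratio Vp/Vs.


Vp/Vs = 4759.8 / 2512.7
= 1.8943

1.8943


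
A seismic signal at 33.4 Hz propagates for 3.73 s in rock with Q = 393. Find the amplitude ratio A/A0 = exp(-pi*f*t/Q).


pi*f*t/Q = pi*33.4*3.73/393 = 0.995893
A/A0 = exp(-0.995893) = 0.369393

0.369393


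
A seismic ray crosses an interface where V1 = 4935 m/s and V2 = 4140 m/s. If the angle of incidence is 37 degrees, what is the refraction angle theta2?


sin(theta1) = sin(37 deg) = 0.601815
sin(theta2) = V2/V1 * sin(theta1) = 4140/4935 * 0.601815 = 0.504866
theta2 = arcsin(0.504866) = 30.3225 degrees

30.3225


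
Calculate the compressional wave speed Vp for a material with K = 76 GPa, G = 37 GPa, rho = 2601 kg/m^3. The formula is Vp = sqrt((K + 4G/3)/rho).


First compute the effective modulus:
K + 4G/3 = 76e9 + 4*37e9/3 = 125333333333.33 Pa
Then divide by density:
125333333333.33 / 2601 = 48186594.8994 Pa/(kg/m^3)
Take the square root:
Vp = sqrt(48186594.8994) = 6941.66 m/s

6941.66


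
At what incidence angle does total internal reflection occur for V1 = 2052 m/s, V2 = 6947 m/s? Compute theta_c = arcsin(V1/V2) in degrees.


V1/V2 = 2052/6947 = 0.295379
theta_c = arcsin(0.295379) = 17.1803 degrees

17.1803


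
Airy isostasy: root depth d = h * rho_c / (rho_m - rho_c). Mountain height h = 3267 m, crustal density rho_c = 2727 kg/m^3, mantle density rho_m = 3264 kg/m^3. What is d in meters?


rho_m - rho_c = 3264 - 2727 = 537
d = 3267 * 2727 / 537
= 8909109 / 537
= 16590.52 m

16590.52


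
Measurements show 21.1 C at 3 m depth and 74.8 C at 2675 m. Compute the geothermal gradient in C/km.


dT = 74.8 - 21.1 = 53.7 C
dz = 2675 - 3 = 2672 m
gradient = dT/dz * 1000 = 53.7/2672 * 1000 = 20.0973 C/km

20.0973


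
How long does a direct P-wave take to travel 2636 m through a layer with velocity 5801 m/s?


t = x / V
= 2636 / 5801
= 0.4544 s

0.4544


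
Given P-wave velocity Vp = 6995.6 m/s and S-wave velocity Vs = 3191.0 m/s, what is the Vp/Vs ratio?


Vp/Vs = 6995.6 / 3191.0
= 2.1923

2.1923


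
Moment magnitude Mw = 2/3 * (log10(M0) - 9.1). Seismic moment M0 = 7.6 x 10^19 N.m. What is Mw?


log10(M0) = log10(7.6 x 10^19) = 19.8808
Mw = 2/3 * (19.8808 - 9.1)
= 2/3 * 10.7808
= 7.19

7.19


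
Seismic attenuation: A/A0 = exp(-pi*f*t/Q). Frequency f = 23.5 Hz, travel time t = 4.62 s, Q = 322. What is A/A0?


pi*f*t/Q = pi*23.5*4.62/322 = 1.059263
A/A0 = exp(-1.059263) = 0.346711

0.346711


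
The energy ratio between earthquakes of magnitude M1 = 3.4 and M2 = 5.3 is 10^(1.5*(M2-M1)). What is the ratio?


M2 - M1 = 5.3 - 3.4 = 1.9
1.5 * 1.9 = 2.85
ratio = 10^2.85 = 707.95

707.95


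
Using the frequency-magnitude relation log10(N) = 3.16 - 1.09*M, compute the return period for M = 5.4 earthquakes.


log10(N) = 3.16 - 1.09*5.4 = -2.726
N = 10^-2.726 = 0.001879
T = 1/N = 1/0.001879 = 532.1083 years

532.1083


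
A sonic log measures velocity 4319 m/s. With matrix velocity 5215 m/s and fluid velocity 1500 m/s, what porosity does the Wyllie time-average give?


1/V - 1/Vm = 1/4319 - 1/5215 = 3.978e-05
1/Vf - 1/Vm = 1/1500 - 1/5215 = 0.00047491
phi = 3.978e-05 / 0.00047491 = 0.0838

0.0838


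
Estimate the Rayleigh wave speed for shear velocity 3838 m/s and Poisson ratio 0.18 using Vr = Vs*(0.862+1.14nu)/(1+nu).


Numerator factor = 0.862 + 1.14*0.18 = 1.0672
Denominator = 1 + 0.18 = 1.18
Vr = 3838 * 1.0672 / 1.18 = 3471.11 m/s

3471.11


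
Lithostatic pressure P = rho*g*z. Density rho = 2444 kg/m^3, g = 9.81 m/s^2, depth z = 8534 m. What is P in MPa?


P = rho * g * z / 1e6
= 2444 * 9.81 * 8534 / 1e6
= 204608111.76 / 1e6
= 204.6081 MPa

204.6081


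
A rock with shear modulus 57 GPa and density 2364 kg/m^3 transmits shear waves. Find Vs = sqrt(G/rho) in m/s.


Convert G to Pa: G = 57e9 Pa
Compute G/rho = 57e9 / 2364 = 24111675.1269
Vs = sqrt(24111675.1269) = 4910.36 m/s

4910.36


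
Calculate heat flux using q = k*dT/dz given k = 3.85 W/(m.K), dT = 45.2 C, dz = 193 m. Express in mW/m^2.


q = k * dT / dz * 1000
= 3.85 * 45.2 / 193 * 1000
= 0.901658 * 1000
= 901.658 mW/m^2

901.658


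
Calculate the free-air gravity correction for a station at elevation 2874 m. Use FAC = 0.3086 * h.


FAC = 0.3086 * h
= 0.3086 * 2874
= 886.9164 mGal

886.9164


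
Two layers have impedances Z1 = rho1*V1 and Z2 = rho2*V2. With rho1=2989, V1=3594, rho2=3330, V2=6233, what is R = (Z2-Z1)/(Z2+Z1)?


Z1 = 2989 * 3594 = 10742466
Z2 = 3330 * 6233 = 20755890
R = (20755890 - 10742466) / (20755890 + 10742466) = 10013424 / 31498356 = 0.3179

0.3179


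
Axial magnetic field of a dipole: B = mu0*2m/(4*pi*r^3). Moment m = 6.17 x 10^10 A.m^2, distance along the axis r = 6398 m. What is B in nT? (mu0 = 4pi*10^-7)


m = 6.17 x 10^10 = 61700000000 A.m^2
2m = 123400000000 A.m^2
r^3 = 6398^3 = 261898316792
B = (4pi*10^-7) * 123400000000 / (4*pi * 261898316792) * 1e9
= 155069.013381 / 3291111312085.12 * 1e9
= 47.1175 nT

47.1175


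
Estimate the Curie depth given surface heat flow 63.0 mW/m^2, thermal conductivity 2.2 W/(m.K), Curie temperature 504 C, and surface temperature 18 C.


T_Curie - T_surf = 504 - 18 = 486 C
Convert q to W/m^2: 63.0 mW/m^2 = 0.063 W/m^2
d = 486 * 2.2 / 0.063 = 16971.43 m

16971.43


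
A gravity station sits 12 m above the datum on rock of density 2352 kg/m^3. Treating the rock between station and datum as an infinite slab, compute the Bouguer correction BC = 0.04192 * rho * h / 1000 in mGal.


BC = 0.04192 * rho * h / 1000
= 0.04192 * 2352 * 12 / 1000
= 1.1832 mGal

1.1832


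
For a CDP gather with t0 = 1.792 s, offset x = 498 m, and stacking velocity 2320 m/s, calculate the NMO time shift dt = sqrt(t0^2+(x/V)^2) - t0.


x/Vnmo = 498/2320 = 0.214655
(x/Vnmo)^2 = 0.046077
t0^2 = 3.211264
sqrt(3.211264 + 0.046077) = 1.80481
dt = 1.80481 - 1.792 = 0.01281

0.01281


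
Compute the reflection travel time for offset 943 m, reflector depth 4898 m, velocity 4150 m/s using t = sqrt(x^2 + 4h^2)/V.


x^2 + 4h^2 = 943^2 + 4*4898^2 = 889249 + 95961616 = 96850865
sqrt(96850865) = 9841.2837
t = 9841.2837 / 4150 = 2.3714 s

2.3714


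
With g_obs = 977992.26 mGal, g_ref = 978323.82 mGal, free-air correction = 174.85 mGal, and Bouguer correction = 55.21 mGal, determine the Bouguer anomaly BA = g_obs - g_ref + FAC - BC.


BA = g_obs - g_ref + FAC - BC
= 977992.26 - 978323.82 + 174.85 - 55.21
= -211.92 mGal

-211.92


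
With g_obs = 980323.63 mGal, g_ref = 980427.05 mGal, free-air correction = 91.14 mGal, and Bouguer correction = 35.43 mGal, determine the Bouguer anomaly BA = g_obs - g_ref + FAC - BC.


BA = g_obs - g_ref + FAC - BC
= 980323.63 - 980427.05 + 91.14 - 35.43
= -47.71 mGal

-47.71


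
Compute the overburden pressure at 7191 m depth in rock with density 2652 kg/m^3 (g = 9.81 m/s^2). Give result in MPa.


P = rho * g * z / 1e6
= 2652 * 9.81 * 7191 / 1e6
= 187081918.92 / 1e6
= 187.0819 MPa

187.0819


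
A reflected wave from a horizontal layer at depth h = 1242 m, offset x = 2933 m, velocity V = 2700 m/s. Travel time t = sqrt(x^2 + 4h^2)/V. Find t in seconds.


x^2 + 4h^2 = 2933^2 + 4*1242^2 = 8602489 + 6170256 = 14772745
sqrt(14772745) = 3843.5329
t = 3843.5329 / 2700 = 1.4235 s

1.4235


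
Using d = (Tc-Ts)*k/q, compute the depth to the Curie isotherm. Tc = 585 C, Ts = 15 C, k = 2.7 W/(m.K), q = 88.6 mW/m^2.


T_Curie - T_surf = 585 - 15 = 570 C
Convert q to W/m^2: 88.6 mW/m^2 = 0.0886 W/m^2
d = 570 * 2.7 / 0.0886 = 17370.2 m

17370.2


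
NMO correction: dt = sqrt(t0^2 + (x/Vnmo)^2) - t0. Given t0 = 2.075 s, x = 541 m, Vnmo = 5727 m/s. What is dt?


x/Vnmo = 541/5727 = 0.094465
(x/Vnmo)^2 = 0.008924
t0^2 = 4.305625
sqrt(4.305625 + 0.008924) = 2.077149
dt = 2.077149 - 2.075 = 0.002149

0.002149


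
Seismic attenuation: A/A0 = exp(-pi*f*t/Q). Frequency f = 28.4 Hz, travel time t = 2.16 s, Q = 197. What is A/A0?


pi*f*t/Q = pi*28.4*2.16/197 = 0.978263
A/A0 = exp(-0.978263) = 0.375963

0.375963


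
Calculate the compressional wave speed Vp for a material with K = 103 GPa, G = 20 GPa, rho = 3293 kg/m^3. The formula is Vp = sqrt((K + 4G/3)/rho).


First compute the effective modulus:
K + 4G/3 = 103e9 + 4*20e9/3 = 129666666666.67 Pa
Then divide by density:
129666666666.67 / 3293 = 39376455.1068 Pa/(kg/m^3)
Take the square root:
Vp = sqrt(39376455.1068) = 6275.07 m/s

6275.07


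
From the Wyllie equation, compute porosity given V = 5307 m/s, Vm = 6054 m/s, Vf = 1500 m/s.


1/V - 1/Vm = 1/5307 - 1/6054 = 2.325e-05
1/Vf - 1/Vm = 1/1500 - 1/6054 = 0.00050149
phi = 2.325e-05 / 0.00050149 = 0.0464

0.0464


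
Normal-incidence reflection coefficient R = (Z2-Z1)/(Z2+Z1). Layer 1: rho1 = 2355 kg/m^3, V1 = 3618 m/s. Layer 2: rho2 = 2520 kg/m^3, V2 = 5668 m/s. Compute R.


Z1 = 2355 * 3618 = 8520390
Z2 = 2520 * 5668 = 14283360
R = (14283360 - 8520390) / (14283360 + 8520390) = 5762970 / 22803750 = 0.2527

0.2527


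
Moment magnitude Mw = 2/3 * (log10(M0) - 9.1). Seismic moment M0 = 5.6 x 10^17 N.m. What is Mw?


log10(M0) = log10(5.6 x 10^17) = 17.7482
Mw = 2/3 * (17.7482 - 9.1)
= 2/3 * 8.6482
= 5.77

5.77


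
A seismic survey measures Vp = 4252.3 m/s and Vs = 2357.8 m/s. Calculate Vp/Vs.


Vp/Vs = 4252.3 / 2357.8
= 1.8035

1.8035


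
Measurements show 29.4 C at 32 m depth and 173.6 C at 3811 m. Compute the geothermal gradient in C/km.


dT = 173.6 - 29.4 = 144.2 C
dz = 3811 - 32 = 3779 m
gradient = dT/dz * 1000 = 144.2/3779 * 1000 = 38.1582 C/km

38.1582


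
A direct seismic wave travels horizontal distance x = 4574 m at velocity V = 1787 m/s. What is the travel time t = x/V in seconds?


t = x / V
= 4574 / 1787
= 2.5596 s

2.5596


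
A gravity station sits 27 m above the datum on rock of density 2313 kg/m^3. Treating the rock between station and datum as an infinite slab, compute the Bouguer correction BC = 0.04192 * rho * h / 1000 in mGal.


BC = 0.04192 * rho * h / 1000
= 0.04192 * 2313 * 27 / 1000
= 2.6179 mGal

2.6179


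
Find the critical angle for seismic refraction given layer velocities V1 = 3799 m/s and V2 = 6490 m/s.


V1/V2 = 3799/6490 = 0.585362
theta_c = arcsin(0.585362) = 35.8286 degrees

35.8286


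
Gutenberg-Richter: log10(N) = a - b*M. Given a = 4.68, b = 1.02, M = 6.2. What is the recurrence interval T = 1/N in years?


log10(N) = 4.68 - 1.02*6.2 = -1.644
N = 10^-1.644 = 0.022699
T = 1/N = 1/0.022699 = 44.0555 years

44.0555


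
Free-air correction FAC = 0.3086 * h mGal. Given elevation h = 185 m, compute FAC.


FAC = 0.3086 * h
= 0.3086 * 185
= 57.091 mGal

57.091


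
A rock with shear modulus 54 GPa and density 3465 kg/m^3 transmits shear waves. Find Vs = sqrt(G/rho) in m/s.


Convert G to Pa: G = 54e9 Pa
Compute G/rho = 54e9 / 3465 = 15584415.5844
Vs = sqrt(15584415.5844) = 3947.71 m/s

3947.71


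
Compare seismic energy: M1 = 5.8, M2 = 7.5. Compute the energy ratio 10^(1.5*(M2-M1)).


M2 - M1 = 7.5 - 5.8 = 1.7
1.5 * 1.7 = 2.55
ratio = 10^2.55 = 354.81

354.81


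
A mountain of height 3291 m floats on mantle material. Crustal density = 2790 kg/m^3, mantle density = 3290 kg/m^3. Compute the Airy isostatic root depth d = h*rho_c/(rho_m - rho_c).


rho_m - rho_c = 3290 - 2790 = 500
d = 3291 * 2790 / 500
= 9181890 / 500
= 18363.78 m

18363.78


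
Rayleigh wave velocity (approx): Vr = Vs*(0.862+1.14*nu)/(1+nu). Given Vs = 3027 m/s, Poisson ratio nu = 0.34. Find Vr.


Numerator factor = 0.862 + 1.14*0.34 = 1.2496
Denominator = 1 + 0.34 = 1.34
Vr = 3027 * 1.2496 / 1.34 = 2822.79 m/s

2822.79


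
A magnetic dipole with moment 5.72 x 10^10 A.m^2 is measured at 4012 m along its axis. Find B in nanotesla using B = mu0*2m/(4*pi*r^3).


m = 5.72 x 10^10 = 57200000000 A.m^2
2m = 114400000000 A.m^2
r^3 = 4012^3 = 64577729728
B = (4pi*10^-7) * 114400000000 / (4*pi * 64577729728) * 1e9
= 143759.279828 / 811507685195.97 * 1e9
= 177.1509 nT

177.1509


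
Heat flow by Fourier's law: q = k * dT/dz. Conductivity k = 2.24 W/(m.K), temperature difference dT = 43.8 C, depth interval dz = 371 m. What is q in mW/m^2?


q = k * dT / dz * 1000
= 2.24 * 43.8 / 371 * 1000
= 0.264453 * 1000
= 264.4528 mW/m^2

264.4528


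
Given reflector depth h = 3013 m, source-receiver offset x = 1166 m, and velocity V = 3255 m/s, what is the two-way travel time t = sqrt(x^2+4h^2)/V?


x^2 + 4h^2 = 1166^2 + 4*3013^2 = 1359556 + 36312676 = 37672232
sqrt(37672232) = 6137.7709
t = 6137.7709 / 3255 = 1.8856 s

1.8856


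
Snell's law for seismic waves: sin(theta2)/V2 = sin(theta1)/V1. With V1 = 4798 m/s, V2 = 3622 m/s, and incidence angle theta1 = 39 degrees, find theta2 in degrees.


sin(theta1) = sin(39 deg) = 0.62932
sin(theta2) = V2/V1 * sin(theta1) = 3622/4798 * 0.62932 = 0.475073
theta2 = arcsin(0.475073) = 28.3641 degrees

28.3641


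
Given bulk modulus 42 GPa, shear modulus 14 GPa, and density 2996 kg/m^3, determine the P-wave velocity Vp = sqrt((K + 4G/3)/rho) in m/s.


First compute the effective modulus:
K + 4G/3 = 42e9 + 4*14e9/3 = 60666666666.67 Pa
Then divide by density:
60666666666.67 / 2996 = 20249221.1838 Pa/(kg/m^3)
Take the square root:
Vp = sqrt(20249221.1838) = 4499.91 m/s

4499.91


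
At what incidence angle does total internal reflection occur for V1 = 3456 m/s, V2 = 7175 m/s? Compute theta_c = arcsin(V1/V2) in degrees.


V1/V2 = 3456/7175 = 0.481672
theta_c = arcsin(0.481672) = 28.7947 degrees

28.7947


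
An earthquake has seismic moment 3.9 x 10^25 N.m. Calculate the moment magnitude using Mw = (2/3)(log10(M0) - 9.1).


log10(M0) = log10(3.9 x 10^25) = 25.5911
Mw = 2/3 * (25.5911 - 9.1)
= 2/3 * 16.4911
= 10.99

10.99


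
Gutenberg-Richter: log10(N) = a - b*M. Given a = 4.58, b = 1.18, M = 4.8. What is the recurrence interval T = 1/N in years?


log10(N) = 4.58 - 1.18*4.8 = -1.084
N = 10^-1.084 = 0.082414
T = 1/N = 1/0.082414 = 12.1339 years

12.1339


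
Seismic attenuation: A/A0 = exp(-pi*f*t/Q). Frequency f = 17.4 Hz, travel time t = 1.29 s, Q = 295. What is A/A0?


pi*f*t/Q = pi*17.4*1.29/295 = 0.239038
A/A0 = exp(-0.239038) = 0.787385

0.787385


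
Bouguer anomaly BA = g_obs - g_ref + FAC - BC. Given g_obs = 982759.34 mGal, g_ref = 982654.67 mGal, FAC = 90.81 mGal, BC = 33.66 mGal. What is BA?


BA = g_obs - g_ref + FAC - BC
= 982759.34 - 982654.67 + 90.81 - 33.66
= 161.82 mGal

161.82


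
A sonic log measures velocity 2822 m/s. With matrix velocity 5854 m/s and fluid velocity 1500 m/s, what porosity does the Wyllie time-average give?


1/V - 1/Vm = 1/2822 - 1/5854 = 0.00018354
1/Vf - 1/Vm = 1/1500 - 1/5854 = 0.00049584
phi = 0.00018354 / 0.00049584 = 0.3701

0.3701


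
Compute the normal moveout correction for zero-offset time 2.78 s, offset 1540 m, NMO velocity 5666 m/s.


x/Vnmo = 1540/5666 = 0.271797
(x/Vnmo)^2 = 0.073873
t0^2 = 7.7284
sqrt(7.7284 + 0.073873) = 2.793255
dt = 2.793255 - 2.78 = 0.013255

0.013255


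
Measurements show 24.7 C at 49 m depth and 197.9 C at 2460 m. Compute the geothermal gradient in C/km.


dT = 197.9 - 24.7 = 173.2 C
dz = 2460 - 49 = 2411 m
gradient = dT/dz * 1000 = 173.2/2411 * 1000 = 71.8374 C/km

71.8374


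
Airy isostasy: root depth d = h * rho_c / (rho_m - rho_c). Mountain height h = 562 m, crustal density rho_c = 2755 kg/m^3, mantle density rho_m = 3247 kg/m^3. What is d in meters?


rho_m - rho_c = 3247 - 2755 = 492
d = 562 * 2755 / 492
= 1548310 / 492
= 3146.97 m

3146.97


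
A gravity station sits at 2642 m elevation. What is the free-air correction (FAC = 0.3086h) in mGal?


FAC = 0.3086 * h
= 0.3086 * 2642
= 815.3212 mGal

815.3212


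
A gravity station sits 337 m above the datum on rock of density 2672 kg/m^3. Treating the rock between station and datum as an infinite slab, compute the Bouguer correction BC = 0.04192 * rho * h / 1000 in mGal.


BC = 0.04192 * rho * h / 1000
= 0.04192 * 2672 * 337 / 1000
= 37.7475 mGal

37.7475


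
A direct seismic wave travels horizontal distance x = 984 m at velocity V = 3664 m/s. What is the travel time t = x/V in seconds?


t = x / V
= 984 / 3664
= 0.2686 s

0.2686


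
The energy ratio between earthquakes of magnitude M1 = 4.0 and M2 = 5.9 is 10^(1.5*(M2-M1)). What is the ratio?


M2 - M1 = 5.9 - 4.0 = 1.9
1.5 * 1.9 = 2.85
ratio = 10^2.85 = 707.95

707.95


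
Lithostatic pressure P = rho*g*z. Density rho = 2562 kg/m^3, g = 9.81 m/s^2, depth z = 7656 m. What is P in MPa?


P = rho * g * z / 1e6
= 2562 * 9.81 * 7656 / 1e6
= 192419932.32 / 1e6
= 192.4199 MPa

192.4199


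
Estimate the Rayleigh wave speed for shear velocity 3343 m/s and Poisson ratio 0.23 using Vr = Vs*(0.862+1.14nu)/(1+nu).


Numerator factor = 0.862 + 1.14*0.23 = 1.1242
Denominator = 1 + 0.23 = 1.23
Vr = 3343 * 1.1242 / 1.23 = 3055.45 m/s

3055.45


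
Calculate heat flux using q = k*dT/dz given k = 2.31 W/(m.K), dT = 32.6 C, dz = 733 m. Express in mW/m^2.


q = k * dT / dz * 1000
= 2.31 * 32.6 / 733 * 1000
= 0.102737 * 1000
= 102.7367 mW/m^2

102.7367


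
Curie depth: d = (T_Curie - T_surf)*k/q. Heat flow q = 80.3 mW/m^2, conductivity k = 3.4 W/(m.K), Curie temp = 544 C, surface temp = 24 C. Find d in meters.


T_Curie - T_surf = 544 - 24 = 520 C
Convert q to W/m^2: 80.3 mW/m^2 = 0.0803 W/m^2
d = 520 * 3.4 / 0.0803 = 22017.43 m

22017.43


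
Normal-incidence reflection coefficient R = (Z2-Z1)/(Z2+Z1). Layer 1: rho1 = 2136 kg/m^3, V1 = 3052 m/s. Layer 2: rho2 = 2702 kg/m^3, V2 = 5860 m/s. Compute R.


Z1 = 2136 * 3052 = 6519072
Z2 = 2702 * 5860 = 15833720
R = (15833720 - 6519072) / (15833720 + 6519072) = 9314648 / 22352792 = 0.4167

0.4167


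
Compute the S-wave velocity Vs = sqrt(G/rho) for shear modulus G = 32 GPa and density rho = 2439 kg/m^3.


Convert G to Pa: G = 32e9 Pa
Compute G/rho = 32e9 / 2439 = 13120131.2013
Vs = sqrt(13120131.2013) = 3622.17 m/s

3622.17


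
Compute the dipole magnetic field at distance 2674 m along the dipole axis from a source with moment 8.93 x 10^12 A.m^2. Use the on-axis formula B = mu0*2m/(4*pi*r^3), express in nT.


m = 8.93 x 10^12 = 8930000000000 A.m^2
2m = 17860000000000 A.m^2
r^3 = 2674^3 = 19119838024
B = (4pi*10^-7) * 17860000000000 / (4*pi * 19119838024) * 1e9
= 22443537.917245 / 240266970696.1 * 1e9
= 93410.8332 nT

93410.8332


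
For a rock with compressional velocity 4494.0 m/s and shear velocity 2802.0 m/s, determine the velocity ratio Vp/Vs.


Vp/Vs = 4494.0 / 2802.0
= 1.6039

1.6039


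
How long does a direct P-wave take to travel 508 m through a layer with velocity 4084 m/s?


t = x / V
= 508 / 4084
= 0.1244 s

0.1244


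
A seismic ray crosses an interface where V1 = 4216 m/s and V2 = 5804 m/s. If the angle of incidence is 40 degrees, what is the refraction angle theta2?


sin(theta1) = sin(40 deg) = 0.642788
sin(theta2) = V2/V1 * sin(theta1) = 5804/4216 * 0.642788 = 0.8849
theta2 = arcsin(0.8849) = 62.2392 degrees

62.2392


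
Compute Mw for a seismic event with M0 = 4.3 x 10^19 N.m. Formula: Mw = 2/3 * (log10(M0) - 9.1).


log10(M0) = log10(4.3 x 10^19) = 19.6335
Mw = 2/3 * (19.6335 - 9.1)
= 2/3 * 10.5335
= 7.02

7.02


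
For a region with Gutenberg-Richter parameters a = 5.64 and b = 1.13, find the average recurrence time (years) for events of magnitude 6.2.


log10(N) = 5.64 - 1.13*6.2 = -1.366
N = 10^-1.366 = 0.043053
T = 1/N = 1/0.043053 = 23.2274 years

23.2274


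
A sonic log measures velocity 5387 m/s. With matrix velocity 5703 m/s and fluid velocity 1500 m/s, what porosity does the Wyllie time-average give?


1/V - 1/Vm = 1/5387 - 1/5703 = 1.029e-05
1/Vf - 1/Vm = 1/1500 - 1/5703 = 0.00049132
phi = 1.029e-05 / 0.00049132 = 0.0209

0.0209


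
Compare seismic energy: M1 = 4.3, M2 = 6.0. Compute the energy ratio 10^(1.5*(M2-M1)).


M2 - M1 = 6.0 - 4.3 = 1.7
1.5 * 1.7 = 2.55
ratio = 10^2.55 = 354.81

354.81


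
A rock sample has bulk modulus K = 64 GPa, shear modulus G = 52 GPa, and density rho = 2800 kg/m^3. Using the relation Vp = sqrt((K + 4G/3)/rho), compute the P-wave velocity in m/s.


First compute the effective modulus:
K + 4G/3 = 64e9 + 4*52e9/3 = 133333333333.33 Pa
Then divide by density:
133333333333.33 / 2800 = 47619047.619 Pa/(kg/m^3)
Take the square root:
Vp = sqrt(47619047.619) = 6900.66 m/s

6900.66


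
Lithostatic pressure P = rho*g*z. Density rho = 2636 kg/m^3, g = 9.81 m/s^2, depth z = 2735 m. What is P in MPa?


P = rho * g * z / 1e6
= 2636 * 9.81 * 2735 / 1e6
= 70724802.6 / 1e6
= 70.7248 MPa

70.7248


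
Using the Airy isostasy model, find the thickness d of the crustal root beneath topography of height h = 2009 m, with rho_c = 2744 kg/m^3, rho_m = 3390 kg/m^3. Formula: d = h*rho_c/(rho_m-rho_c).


rho_m - rho_c = 3390 - 2744 = 646
d = 2009 * 2744 / 646
= 5512696 / 646
= 8533.59 m

8533.59


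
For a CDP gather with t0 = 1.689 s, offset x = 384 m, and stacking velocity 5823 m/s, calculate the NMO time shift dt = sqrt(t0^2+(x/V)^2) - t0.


x/Vnmo = 384/5823 = 0.065945
(x/Vnmo)^2 = 0.004349
t0^2 = 2.852721
sqrt(2.852721 + 0.004349) = 1.690287
dt = 1.690287 - 1.689 = 0.001287

0.001287


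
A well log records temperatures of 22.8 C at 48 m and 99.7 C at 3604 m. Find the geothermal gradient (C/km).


dT = 99.7 - 22.8 = 76.9 C
dz = 3604 - 48 = 3556 m
gradient = dT/dz * 1000 = 76.9/3556 * 1000 = 21.6254 C/km

21.6254


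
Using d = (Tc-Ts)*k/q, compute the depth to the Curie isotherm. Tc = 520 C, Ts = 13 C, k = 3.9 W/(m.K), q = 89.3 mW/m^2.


T_Curie - T_surf = 520 - 13 = 507 C
Convert q to W/m^2: 89.3 mW/m^2 = 0.0893 W/m^2
d = 507 * 3.9 / 0.0893 = 22142.22 m

22142.22


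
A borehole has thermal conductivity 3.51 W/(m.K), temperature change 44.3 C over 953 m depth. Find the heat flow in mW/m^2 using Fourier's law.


q = k * dT / dz * 1000
= 3.51 * 44.3 / 953 * 1000
= 0.163162 * 1000
= 163.1616 mW/m^2

163.1616


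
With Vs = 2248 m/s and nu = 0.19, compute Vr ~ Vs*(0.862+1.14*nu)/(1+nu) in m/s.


Numerator factor = 0.862 + 1.14*0.19 = 1.0786
Denominator = 1 + 0.19 = 1.19
Vr = 2248 * 1.0786 / 1.19 = 2037.56 m/s

2037.56


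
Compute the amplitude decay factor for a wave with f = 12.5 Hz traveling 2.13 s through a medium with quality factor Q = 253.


pi*f*t/Q = pi*12.5*2.13/253 = 0.330612
A/A0 = exp(-0.330612) = 0.718484

0.718484


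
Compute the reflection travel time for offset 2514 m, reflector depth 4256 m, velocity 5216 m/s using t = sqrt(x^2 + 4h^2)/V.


x^2 + 4h^2 = 2514^2 + 4*4256^2 = 6320196 + 72454144 = 78774340
sqrt(78774340) = 8875.491
t = 8875.491 / 5216 = 1.7016 s

1.7016


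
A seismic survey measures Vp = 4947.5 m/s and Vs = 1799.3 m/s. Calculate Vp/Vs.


Vp/Vs = 4947.5 / 1799.3
= 2.7497

2.7497


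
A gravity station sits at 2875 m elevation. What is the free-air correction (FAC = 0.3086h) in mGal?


FAC = 0.3086 * h
= 0.3086 * 2875
= 887.225 mGal

887.225


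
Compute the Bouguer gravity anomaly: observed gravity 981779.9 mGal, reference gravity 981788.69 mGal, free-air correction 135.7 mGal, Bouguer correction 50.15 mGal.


BA = g_obs - g_ref + FAC - BC
= 981779.9 - 981788.69 + 135.7 - 50.15
= 76.76 mGal

76.76


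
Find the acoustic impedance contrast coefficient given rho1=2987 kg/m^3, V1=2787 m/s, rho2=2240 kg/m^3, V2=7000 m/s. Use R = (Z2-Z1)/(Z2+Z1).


Z1 = 2987 * 2787 = 8324769
Z2 = 2240 * 7000 = 15680000
R = (15680000 - 8324769) / (15680000 + 8324769) = 7355231 / 24004769 = 0.3064

0.3064


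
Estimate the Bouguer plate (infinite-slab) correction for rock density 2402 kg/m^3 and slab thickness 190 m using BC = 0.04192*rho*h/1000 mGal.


BC = 0.04192 * rho * h / 1000
= 0.04192 * 2402 * 190 / 1000
= 19.1314 mGal

19.1314
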